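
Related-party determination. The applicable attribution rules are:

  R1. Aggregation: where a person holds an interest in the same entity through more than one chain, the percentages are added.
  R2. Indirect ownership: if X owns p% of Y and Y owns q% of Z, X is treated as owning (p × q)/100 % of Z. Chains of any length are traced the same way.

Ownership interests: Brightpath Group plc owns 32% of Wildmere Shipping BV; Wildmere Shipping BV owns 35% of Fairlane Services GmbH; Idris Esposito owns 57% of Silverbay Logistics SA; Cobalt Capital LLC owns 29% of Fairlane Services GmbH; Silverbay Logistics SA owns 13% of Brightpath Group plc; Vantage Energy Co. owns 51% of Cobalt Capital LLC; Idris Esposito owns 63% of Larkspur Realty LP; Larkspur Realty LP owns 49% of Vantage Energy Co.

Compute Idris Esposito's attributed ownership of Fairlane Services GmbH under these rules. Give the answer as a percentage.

5.395593%

Chain via Silverbay Logistics SA → Brightpath Group plc → Wildmere Shipping BV (R2): 57% × 13% × 32% × 35% = 0.82992% of Fairlane Services GmbH.
Chain via Larkspur Realty LP → Vantage Energy Co. → Cobalt Capital LLC (R2): 63% × 49% × 51% × 29% = 4.565673% of Fairlane Services GmbH.
Aggregating (R1): 0.82992% + 4.565673% = 5.395593%.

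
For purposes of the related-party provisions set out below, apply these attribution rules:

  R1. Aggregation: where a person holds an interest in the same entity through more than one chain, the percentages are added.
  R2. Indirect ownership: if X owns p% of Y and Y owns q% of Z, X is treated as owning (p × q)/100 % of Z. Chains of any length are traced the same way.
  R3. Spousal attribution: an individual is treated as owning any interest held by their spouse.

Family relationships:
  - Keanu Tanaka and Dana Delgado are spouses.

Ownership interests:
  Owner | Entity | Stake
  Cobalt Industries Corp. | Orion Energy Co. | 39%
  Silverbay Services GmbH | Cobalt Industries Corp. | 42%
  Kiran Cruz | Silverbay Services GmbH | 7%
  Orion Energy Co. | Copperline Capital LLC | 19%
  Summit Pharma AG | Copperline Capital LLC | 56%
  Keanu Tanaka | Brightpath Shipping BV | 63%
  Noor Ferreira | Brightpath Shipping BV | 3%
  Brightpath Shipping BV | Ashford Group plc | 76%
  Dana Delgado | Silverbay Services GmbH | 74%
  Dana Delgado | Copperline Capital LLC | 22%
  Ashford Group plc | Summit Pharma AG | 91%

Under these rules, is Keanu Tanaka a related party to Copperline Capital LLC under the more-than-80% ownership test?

No

By spousal attribution (R3), Keanu Tanaka is treated as owning Dana Delgado's 74% interest in Silverbay Services GmbH.
By spousal attribution (R3), Keanu Tanaka is treated as owning Dana Delgado's 22% interest in Copperline Capital LLC.
Chain via Brightpath Shipping BV → Ashford Group plc → Summit Pharma AG (R2): 63% × 76% × 91% × 56% = 24.399648% of Copperline Capital LLC.
Chain via Silverbay Services GmbH → Cobalt Industries Corp. → Orion Energy Co. (R2): 74% × 42% × 39% × 19% = 2.303028% of Copperline Capital LLC.
Direct interest in Copperline Capital LLC: 22%.
Aggregating (R1): 24.399648% + 2.303028% + 22% = 48.702676%.
48.702676% does not exceed the 80% threshold, so Keanu is not a related party to Copperline Capital LLC.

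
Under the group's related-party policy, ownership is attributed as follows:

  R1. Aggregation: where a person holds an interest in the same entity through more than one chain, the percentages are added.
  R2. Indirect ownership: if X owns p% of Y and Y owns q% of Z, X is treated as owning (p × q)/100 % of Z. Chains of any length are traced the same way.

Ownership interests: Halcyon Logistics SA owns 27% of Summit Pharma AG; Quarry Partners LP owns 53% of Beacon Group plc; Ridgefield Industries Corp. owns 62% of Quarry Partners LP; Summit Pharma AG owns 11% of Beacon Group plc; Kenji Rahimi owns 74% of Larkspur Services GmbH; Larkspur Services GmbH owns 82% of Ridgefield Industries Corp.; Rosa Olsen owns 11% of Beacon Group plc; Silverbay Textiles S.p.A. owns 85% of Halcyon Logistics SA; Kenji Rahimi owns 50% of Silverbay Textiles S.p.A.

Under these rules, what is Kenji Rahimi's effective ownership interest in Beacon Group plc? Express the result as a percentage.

21.201698%

Chain via Silverbay Textiles S.p.A. → Halcyon Logistics SA → Summit Pharma AG (R2): 50% × 85% × 27% × 11% = 1.26225% of Beacon Group plc.
Chain via Larkspur Services GmbH → Ridgefield Industries Corp. → Quarry Partners LP (R2): 74% × 82% × 62% × 53% = 19.939448% of Beacon Group plc.
Aggregating (R1): 1.26225% + 19.939448% = 21.201698%.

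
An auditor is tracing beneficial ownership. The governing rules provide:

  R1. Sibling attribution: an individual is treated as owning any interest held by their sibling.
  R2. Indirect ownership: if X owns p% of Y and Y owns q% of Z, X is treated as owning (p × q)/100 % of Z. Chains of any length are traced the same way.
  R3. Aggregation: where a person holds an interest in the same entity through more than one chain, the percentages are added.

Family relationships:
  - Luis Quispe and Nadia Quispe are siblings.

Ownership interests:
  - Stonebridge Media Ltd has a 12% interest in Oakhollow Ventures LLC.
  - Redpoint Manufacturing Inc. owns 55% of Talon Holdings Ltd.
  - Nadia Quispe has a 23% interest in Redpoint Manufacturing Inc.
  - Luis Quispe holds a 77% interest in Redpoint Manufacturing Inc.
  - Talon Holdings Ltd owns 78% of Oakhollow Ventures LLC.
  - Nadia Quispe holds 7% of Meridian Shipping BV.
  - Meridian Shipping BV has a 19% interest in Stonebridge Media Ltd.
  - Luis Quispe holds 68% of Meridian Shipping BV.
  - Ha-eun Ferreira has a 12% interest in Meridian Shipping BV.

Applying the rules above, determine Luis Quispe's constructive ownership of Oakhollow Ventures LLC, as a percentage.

By sibling attribution (R1), Luis Quispe is treated as also owning Nadia Quispe's interest in Redpoint Manufacturing Inc, giving 77% + 23% = 100%.
By sibling attribution (R1), Luis Quispe is treated as also owning Nadia Quispe's interest in Meridian Shipping BV, giving 68% + 7% = 75%.
Chain via Redpoint Manufacturing Inc. → Talon Holdings Ltd (R2): 100% × 55% × 78% = 42.9% of Oakhollow Ventures LLC.
Chain via Meridian Shipping BV → Stonebridge Media Ltd (R2): 75% × 19% × 12% = 1.71% of Oakhollow Ventures LLC.
Aggregating (R3): 42.9% + 1.71% = 44.61%.

44.61%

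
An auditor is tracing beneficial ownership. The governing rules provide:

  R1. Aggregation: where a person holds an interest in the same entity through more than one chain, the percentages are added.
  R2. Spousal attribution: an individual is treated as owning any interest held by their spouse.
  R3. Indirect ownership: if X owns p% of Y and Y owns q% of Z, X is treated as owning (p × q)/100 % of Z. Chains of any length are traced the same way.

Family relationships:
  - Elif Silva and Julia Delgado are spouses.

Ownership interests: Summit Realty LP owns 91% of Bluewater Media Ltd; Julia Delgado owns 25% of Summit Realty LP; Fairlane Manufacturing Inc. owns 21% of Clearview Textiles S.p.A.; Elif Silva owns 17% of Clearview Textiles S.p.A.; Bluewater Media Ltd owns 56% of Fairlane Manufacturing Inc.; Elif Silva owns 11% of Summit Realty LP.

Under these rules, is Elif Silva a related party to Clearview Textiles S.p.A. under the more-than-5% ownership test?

By spousal attribution (R2), Elif Silva is treated as also owning Julia Delgado's interest in Summit Realty LP, giving 11% + 25% = 36%.
Chain via Summit Realty LP → Bluewater Media Ltd → Fairlane Manufacturing Inc. (R3): 36% × 91% × 56% × 21% = 3.852576% of Clearview Textiles S.p.A.
Direct interest in Clearview Textiles S.p.A: 17%.
Aggregating (R1): 3.852576% + 17% = 20.852576%.
20.852576% exceeds the 5% threshold, so Elif is a related party to Clearview Textiles S.p.A.

Yes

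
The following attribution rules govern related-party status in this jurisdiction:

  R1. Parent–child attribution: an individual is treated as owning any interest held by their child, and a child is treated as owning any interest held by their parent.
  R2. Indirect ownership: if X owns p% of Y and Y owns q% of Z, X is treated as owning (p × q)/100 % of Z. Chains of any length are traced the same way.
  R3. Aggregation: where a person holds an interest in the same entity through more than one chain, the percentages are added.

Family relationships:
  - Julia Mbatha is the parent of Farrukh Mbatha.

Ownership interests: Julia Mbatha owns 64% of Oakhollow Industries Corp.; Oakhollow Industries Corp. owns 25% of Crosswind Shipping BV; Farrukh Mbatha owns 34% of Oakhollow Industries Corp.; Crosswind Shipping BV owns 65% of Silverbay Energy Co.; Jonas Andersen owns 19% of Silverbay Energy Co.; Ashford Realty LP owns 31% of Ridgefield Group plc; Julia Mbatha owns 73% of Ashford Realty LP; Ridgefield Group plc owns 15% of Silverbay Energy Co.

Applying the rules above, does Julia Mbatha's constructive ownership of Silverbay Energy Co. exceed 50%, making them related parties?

No

By parent–child attribution (R1), Julia Mbatha is treated as also owning Farrukh Mbatha's interest in Oakhollow Industries Corp, giving 64% + 34% = 98%.
Chain via Ashford Realty LP → Ridgefield Group plc (R2): 73% × 31% × 15% = 3.3945% of Silverbay Energy Co.
Chain via Oakhollow Industries Corp. → Crosswind Shipping BV (R2): 98% × 25% × 65% = 15.925% of Silverbay Energy Co.
Aggregating (R3): 3.3945% + 15.925% = 19.3195%.
19.3195% does not exceed the 50% threshold, so Julia is not a related party to Silverbay Energy Co.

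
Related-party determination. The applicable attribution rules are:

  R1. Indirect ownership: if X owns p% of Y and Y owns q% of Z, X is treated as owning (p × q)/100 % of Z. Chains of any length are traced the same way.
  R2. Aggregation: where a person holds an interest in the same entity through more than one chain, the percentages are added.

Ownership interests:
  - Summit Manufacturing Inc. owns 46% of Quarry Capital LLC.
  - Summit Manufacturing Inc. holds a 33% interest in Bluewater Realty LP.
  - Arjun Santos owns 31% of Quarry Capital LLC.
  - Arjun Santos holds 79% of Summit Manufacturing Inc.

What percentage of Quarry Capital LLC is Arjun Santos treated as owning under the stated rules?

Chain via Summit Manufacturing Inc. (R1): 79% × 46% = 36.34% of Quarry Capital LLC.
Direct interest in Quarry Capital LLC: 31%.
Aggregating (R2): 36.34% + 31% = 67.34%.

67.34%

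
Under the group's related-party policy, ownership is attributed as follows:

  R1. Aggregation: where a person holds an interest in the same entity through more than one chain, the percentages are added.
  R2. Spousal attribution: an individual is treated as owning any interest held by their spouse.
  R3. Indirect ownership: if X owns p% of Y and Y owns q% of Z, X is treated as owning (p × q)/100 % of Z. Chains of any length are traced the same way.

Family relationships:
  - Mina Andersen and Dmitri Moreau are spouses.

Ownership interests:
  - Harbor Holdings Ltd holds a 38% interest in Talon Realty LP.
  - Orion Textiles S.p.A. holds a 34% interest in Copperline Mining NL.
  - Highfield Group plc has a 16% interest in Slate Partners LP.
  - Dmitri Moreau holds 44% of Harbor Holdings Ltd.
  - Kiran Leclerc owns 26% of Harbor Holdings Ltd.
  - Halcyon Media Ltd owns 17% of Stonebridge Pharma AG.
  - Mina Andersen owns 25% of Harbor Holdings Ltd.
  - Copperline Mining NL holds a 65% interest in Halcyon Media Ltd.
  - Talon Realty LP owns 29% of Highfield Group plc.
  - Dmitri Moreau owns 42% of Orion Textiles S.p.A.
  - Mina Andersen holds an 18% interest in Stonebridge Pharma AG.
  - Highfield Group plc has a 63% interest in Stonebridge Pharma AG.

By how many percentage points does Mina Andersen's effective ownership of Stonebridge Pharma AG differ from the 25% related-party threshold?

0.631666

By spousal attribution (R2), Mina Andersen is treated as also owning Dmitri Moreau's interest in Harbor Holdings Ltd, giving 25% + 44% = 69%.
By spousal attribution (R2), Mina Andersen is treated as owning Dmitri Moreau's 42% interest in Orion Textiles S.p.A.
Chain via Harbor Holdings Ltd → Talon Realty LP → Highfield Group plc (R3): 69% × 38% × 29% × 63% = 4.790394% of Stonebridge Pharma AG.
Direct interest in Stonebridge Pharma AG: 18%.
Chain via Orion Textiles S.p.A. → Copperline Mining NL → Halcyon Media Ltd (R3): 42% × 34% × 65% × 17% = 1.57794% of Stonebridge Pharma AG.
Aggregating (R1): 4.790394% + 18% + 1.57794% = 24.368334%.
24.368334% falls short of the 25% threshold by 0.631666 percentage points.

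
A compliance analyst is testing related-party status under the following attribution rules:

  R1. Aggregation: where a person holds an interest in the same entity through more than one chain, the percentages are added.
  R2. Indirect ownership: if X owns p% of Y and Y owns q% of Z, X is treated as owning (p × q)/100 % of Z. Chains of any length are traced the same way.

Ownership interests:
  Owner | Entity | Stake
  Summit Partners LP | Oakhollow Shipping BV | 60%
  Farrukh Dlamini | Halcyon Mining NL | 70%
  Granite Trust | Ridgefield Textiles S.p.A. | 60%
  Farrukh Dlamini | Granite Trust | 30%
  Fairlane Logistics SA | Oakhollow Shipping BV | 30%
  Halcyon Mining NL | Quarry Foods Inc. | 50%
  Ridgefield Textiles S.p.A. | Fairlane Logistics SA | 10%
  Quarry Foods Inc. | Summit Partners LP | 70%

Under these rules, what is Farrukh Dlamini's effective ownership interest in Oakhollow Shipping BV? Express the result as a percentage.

15.24%

Chain via Granite Trust → Ridgefield Textiles S.p.A. → Fairlane Logistics SA (R2): 30% × 60% × 10% × 30% = 0.54% of Oakhollow Shipping BV.
Chain via Halcyon Mining NL → Quarry Foods Inc. → Summit Partners LP (R2): 70% × 50% × 70% × 60% = 14.7% of Oakhollow Shipping BV.
Aggregating (R1): 0.54% + 14.7% = 15.24%.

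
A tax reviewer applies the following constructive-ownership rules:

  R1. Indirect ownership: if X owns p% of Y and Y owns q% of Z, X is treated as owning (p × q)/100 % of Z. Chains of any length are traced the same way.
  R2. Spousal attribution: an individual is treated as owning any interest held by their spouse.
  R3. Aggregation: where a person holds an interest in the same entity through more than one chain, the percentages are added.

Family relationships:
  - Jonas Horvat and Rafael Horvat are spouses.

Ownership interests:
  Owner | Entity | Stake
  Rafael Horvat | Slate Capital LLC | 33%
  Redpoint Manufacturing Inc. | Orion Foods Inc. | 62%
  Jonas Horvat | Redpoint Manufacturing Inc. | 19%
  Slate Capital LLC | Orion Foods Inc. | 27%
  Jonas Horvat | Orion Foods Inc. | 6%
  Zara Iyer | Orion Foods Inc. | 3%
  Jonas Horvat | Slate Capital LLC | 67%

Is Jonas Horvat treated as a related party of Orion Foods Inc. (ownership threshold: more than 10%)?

By spousal attribution (R2), Jonas Horvat is treated as also owning Rafael Horvat's interest in Slate Capital LLC, giving 67% + 33% = 100%.
Chain via Redpoint Manufacturing Inc. (R1): 19% × 62% = 11.78% of Orion Foods Inc.
Chain via Slate Capital LLC (R1): 100% × 27% = 27% of Orion Foods Inc.
Direct interest in Orion Foods Inc: 6%.
Aggregating (R3): 11.78% + 27% + 6% = 44.78%.
44.78% exceeds the 10% threshold, so Jonas is a related party to Orion Foods Inc.

Yes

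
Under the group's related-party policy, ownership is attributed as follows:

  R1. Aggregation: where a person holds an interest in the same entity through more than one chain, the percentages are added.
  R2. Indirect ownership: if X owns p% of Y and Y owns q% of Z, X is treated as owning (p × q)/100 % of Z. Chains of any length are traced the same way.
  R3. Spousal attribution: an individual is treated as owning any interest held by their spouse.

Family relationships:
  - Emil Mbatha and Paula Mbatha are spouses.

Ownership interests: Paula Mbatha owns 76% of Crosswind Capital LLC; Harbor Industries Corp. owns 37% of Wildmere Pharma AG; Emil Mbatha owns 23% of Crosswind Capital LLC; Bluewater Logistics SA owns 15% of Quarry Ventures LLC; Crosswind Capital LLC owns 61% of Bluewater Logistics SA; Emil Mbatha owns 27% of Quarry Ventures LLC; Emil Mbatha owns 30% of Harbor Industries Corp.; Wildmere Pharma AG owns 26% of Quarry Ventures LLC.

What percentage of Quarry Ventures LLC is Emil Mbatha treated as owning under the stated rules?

By spousal attribution (R3), Emil Mbatha is treated as also owning Paula Mbatha's interest in Crosswind Capital LLC, giving 23% + 76% = 99%.
Chain via Crosswind Capital LLC → Bluewater Logistics SA (R2): 99% × 61% × 15% = 9.0585% of Quarry Ventures LLC.
Chain via Harbor Industries Corp. → Wildmere Pharma AG (R2): 30% × 37% × 26% = 2.886% of Quarry Ventures LLC.
Direct interest in Quarry Ventures LLC: 27%.
Aggregating (R1): 9.0585% + 2.886% + 27% = 38.9445%.

38.9445%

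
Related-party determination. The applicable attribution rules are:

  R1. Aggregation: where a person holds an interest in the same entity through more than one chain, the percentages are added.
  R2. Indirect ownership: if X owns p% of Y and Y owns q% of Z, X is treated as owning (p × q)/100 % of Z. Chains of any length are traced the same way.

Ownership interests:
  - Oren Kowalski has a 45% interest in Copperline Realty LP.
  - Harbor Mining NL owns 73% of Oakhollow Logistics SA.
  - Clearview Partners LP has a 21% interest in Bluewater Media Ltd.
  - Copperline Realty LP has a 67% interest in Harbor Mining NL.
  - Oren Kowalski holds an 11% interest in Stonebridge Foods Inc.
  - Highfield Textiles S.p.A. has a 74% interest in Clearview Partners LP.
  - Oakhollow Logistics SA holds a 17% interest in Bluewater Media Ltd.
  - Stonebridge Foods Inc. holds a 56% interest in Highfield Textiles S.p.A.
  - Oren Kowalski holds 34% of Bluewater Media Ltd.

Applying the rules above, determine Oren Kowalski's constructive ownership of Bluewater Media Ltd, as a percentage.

38.698879%

Chain via Stonebridge Foods Inc. → Highfield Textiles S.p.A. → Clearview Partners LP (R2): 11% × 56% × 74% × 21% = 0.957264% of Bluewater Media Ltd.
Chain via Copperline Realty LP → Harbor Mining NL → Oakhollow Logistics SA (R2): 45% × 67% × 73% × 17% = 3.741615% of Bluewater Media Ltd.
Direct interest in Bluewater Media Ltd: 34%.
Aggregating (R1): 0.957264% + 3.741615% + 34% = 38.698879%.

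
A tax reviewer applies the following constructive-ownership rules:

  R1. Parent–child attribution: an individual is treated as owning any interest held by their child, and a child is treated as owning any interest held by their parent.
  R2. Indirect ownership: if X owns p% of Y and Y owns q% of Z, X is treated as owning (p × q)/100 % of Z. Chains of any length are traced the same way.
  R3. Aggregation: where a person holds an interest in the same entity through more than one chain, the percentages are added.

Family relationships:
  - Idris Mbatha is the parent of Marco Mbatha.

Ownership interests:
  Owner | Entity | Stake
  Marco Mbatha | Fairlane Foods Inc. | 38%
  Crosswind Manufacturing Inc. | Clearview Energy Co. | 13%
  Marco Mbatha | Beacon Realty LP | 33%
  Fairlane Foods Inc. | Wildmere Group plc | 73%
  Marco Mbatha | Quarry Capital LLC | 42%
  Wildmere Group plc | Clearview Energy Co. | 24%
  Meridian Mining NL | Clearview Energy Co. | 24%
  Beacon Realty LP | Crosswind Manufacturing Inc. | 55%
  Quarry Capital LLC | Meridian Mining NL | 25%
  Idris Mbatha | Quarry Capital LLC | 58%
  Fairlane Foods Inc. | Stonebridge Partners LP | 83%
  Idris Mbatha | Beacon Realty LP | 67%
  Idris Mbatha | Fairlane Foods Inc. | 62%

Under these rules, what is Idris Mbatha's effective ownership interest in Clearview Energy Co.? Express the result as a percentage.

30.67%

By parent–child attribution (R1), Idris Mbatha is treated as also owning Marco Mbatha's interest in Quarry Capital LLC, giving 58% + 42% = 100%.
By parent–child attribution (R1), Idris Mbatha is treated as also owning Marco Mbatha's interest in Fairlane Foods Inc, giving 62% + 38% = 100%.
By parent–child attribution (R1), Idris Mbatha is treated as also owning Marco Mbatha's interest in Beacon Realty LP, giving 67% + 33% = 100%.
Chain via Quarry Capital LLC → Meridian Mining NL (R2): 100% × 25% × 24% = 6% of Clearview Energy Co.
Chain via Fairlane Foods Inc. → Wildmere Group plc (R2): 100% × 73% × 24% = 17.52% of Clearview Energy Co.
Chain via Beacon Realty LP → Crosswind Manufacturing Inc. (R2): 100% × 55% × 13% = 7.15% of Clearview Energy Co.
Aggregating (R3): 6% + 17.52% + 7.15% = 30.67%.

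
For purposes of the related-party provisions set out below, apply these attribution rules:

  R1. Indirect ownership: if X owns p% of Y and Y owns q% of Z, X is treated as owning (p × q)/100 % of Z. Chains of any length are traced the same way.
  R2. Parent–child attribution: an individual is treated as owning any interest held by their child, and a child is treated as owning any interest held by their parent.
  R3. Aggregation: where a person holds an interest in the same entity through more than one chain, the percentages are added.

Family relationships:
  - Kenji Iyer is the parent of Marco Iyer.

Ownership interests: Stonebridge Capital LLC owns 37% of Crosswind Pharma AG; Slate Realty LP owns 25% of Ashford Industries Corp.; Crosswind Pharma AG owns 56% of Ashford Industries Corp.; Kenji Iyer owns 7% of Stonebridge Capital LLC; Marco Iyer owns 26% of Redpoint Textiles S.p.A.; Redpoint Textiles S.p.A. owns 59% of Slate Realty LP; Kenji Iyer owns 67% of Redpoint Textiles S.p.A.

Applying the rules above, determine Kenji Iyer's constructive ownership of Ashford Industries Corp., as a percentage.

15.1679%

By parent–child attribution (R2), Kenji Iyer is treated as also owning Marco Iyer's interest in Redpoint Textiles S.p.A, giving 67% + 26% = 93%.
Chain via Stonebridge Capital LLC → Crosswind Pharma AG (R1): 7% × 37% × 56% = 1.4504% of Ashford Industries Corp.
Chain via Redpoint Textiles S.p.A. → Slate Realty LP (R1): 93% × 59% × 25% = 13.7175% of Ashford Industries Corp.
Aggregating (R3): 1.4504% + 13.7175% = 15.1679%.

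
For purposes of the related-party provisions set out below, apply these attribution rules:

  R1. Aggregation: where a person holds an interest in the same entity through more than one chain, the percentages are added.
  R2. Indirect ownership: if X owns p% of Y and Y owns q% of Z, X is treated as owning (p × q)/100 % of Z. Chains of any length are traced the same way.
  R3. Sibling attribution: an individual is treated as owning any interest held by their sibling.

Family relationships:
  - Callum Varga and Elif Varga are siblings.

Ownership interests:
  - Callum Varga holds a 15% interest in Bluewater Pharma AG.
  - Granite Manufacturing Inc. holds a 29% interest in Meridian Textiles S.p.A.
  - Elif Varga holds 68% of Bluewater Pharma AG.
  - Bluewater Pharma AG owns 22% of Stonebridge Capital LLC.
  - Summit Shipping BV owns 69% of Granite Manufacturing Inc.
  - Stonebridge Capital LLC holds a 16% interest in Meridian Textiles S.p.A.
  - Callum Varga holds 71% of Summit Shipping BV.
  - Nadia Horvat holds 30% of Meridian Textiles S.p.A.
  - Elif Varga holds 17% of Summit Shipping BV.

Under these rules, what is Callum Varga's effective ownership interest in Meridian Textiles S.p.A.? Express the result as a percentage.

By sibling attribution (R3), Callum Varga is treated as also owning Elif Varga's interest in Bluewater Pharma AG, giving 15% + 68% = 83%.
By sibling attribution (R3), Callum Varga is treated as also owning Elif Varga's interest in Summit Shipping BV, giving 71% + 17% = 88%.
Chain via Bluewater Pharma AG → Stonebridge Capital LLC (R2): 83% × 22% × 16% = 2.9216% of Meridian Textiles S.p.A.
Chain via Summit Shipping BV → Granite Manufacturing Inc. (R2): 88% × 69% × 29% = 17.6088% of Meridian Textiles S.p.A.
Aggregating (R1): 2.9216% + 17.6088% = 20.5304%.

20.5304%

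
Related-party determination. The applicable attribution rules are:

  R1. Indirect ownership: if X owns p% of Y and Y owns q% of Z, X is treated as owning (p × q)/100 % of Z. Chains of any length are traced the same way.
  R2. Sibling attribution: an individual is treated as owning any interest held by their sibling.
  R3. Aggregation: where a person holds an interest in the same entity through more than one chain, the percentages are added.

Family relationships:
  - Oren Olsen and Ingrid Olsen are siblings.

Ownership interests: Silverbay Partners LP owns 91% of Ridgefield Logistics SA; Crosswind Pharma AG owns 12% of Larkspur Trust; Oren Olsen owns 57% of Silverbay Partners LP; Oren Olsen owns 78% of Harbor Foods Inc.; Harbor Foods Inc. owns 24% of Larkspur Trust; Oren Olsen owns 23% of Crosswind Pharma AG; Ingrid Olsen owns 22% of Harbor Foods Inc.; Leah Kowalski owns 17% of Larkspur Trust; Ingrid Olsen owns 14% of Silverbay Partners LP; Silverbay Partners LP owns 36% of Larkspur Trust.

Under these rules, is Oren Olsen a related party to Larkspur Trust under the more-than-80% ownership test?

No

By sibling attribution (R2), Oren Olsen is treated as also owning Ingrid Olsen's interest in Harbor Foods Inc, giving 78% + 22% = 100%.
By sibling attribution (R2), Oren Olsen is treated as also owning Ingrid Olsen's interest in Silverbay Partners LP, giving 57% + 14% = 71%.
Chain via Harbor Foods Inc. (R1): 100% × 24% = 24% of Larkspur Trust.
Chain via Crosswind Pharma AG (R1): 23% × 12% = 2.76% of Larkspur Trust.
Chain via Silverbay Partners LP (R1): 71% × 36% = 25.56% of Larkspur Trust.
Aggregating (R3): 24% + 2.76% + 25.56% = 52.32%.
52.32% does not exceed the 80% threshold, so Oren is not a related party to Larkspur Trust.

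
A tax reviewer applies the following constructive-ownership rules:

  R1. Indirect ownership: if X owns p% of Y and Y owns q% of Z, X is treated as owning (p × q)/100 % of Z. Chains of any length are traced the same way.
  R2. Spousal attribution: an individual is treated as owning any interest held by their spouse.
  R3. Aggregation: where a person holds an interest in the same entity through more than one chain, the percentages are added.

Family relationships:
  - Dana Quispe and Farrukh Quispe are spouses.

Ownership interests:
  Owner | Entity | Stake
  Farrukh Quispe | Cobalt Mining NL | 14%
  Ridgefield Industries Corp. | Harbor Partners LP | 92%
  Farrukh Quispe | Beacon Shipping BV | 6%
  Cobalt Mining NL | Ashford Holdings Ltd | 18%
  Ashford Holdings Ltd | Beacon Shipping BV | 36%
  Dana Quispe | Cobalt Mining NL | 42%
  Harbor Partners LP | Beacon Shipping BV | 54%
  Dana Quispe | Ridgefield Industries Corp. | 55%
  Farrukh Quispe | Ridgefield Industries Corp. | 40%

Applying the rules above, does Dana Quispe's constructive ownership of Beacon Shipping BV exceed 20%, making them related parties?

Yes

By spousal attribution (R2), Dana Quispe is treated as also owning Farrukh Quispe's interest in Cobalt Mining NL, giving 42% + 14% = 56%.
By spousal attribution (R2), Dana Quispe is treated as also owning Farrukh Quispe's interest in Ridgefield Industries Corp, giving 55% + 40% = 95%.
By spousal attribution (R2), Dana Quispe is treated as owning Farrukh Quispe's 6% interest in Beacon Shipping BV.
Chain via Cobalt Mining NL → Ashford Holdings Ltd (R1): 56% × 18% × 36% = 3.6288% of Beacon Shipping BV.
Chain via Ridgefield Industries Corp. → Harbor Partners LP (R1): 95% × 92% × 54% = 47.196% of Beacon Shipping BV.
Direct interest in Beacon Shipping BV: 6%.
Aggregating (R3): 3.6288% + 47.196% + 6% = 56.8248%.
56.8248% exceeds the 20% threshold, so Dana is a related party to Beacon Shipping BV.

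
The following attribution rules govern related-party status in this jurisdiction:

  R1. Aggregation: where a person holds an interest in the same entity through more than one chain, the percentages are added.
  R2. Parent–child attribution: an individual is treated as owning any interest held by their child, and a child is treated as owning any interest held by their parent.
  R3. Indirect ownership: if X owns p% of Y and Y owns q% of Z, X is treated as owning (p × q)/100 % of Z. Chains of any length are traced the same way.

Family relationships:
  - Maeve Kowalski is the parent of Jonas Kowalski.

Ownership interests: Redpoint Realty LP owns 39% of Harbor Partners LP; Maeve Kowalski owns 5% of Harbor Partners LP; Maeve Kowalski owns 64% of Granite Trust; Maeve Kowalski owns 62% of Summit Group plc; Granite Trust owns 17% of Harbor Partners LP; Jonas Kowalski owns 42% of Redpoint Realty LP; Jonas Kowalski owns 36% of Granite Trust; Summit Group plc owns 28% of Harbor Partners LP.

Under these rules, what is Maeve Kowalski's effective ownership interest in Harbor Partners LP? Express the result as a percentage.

55.74%

By parent–child attribution (R2), Maeve Kowalski is treated as also owning Jonas Kowalski's interest in Granite Trust, giving 64% + 36% = 100%.
By parent–child attribution (R2), Maeve Kowalski is treated as owning Jonas Kowalski's 42% interest in Redpoint Realty LP.
Chain via Granite Trust (R3): 100% × 17% = 17% of Harbor Partners LP.
Chain via Summit Group plc (R3): 62% × 28% = 17.36% of Harbor Partners LP.
Direct interest in Harbor Partners LP: 5%.
Chain via Redpoint Realty LP (R3): 42% × 39% = 16.38% of Harbor Partners LP.
Aggregating (R1): 17% + 17.36% + 5% + 16.38% = 55.74%.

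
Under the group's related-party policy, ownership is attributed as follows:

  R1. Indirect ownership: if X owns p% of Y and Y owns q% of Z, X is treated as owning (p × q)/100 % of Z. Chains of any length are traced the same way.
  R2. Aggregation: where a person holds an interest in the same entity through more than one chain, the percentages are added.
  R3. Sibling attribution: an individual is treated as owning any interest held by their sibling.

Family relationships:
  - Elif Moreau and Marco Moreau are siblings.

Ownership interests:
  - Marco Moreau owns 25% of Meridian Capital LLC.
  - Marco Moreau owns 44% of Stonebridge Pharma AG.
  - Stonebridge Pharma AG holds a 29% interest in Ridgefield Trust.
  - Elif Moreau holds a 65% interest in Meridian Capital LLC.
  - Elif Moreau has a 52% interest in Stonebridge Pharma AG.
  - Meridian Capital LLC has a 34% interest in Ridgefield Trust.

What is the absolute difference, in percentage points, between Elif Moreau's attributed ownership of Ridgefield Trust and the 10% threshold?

By sibling attribution (R3), Elif Moreau is treated as also owning Marco Moreau's interest in Meridian Capital LLC, giving 65% + 25% = 90%.
By sibling attribution (R3), Elif Moreau is treated as also owning Marco Moreau's interest in Stonebridge Pharma AG, giving 52% + 44% = 96%.
Chain via Meridian Capital LLC (R1): 90% × 34% = 30.6% of Ridgefield Trust.
Chain via Stonebridge Pharma AG (R1): 96% × 29% = 27.84% of Ridgefield Trust.
Aggregating (R2): 30.6% + 27.84% = 58.44%.
58.44% exceeds the 10% threshold by 48.44 percentage points.

48.44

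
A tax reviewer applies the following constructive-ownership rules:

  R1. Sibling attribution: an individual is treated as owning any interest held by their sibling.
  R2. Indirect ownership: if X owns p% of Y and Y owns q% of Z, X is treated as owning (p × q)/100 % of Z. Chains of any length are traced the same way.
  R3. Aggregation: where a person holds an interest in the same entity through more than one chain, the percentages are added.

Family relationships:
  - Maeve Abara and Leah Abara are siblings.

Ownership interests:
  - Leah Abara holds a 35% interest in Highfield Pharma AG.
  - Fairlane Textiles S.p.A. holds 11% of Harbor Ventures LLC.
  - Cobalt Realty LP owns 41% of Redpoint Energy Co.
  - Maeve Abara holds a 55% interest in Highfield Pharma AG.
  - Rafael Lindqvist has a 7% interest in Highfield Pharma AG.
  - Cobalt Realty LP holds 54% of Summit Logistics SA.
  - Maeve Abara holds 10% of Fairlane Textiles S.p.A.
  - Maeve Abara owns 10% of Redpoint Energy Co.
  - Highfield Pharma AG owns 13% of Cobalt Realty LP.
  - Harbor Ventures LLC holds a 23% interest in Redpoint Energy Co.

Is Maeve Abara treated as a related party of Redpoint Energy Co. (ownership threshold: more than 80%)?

By sibling attribution (R1), Maeve Abara is treated as also owning Leah Abara's interest in Highfield Pharma AG, giving 55% + 35% = 90%.
Chain via Fairlane Textiles S.p.A. → Harbor Ventures LLC (R2): 10% × 11% × 23% = 0.253% of Redpoint Energy Co.
Chain via Highfield Pharma AG → Cobalt Realty LP (R2): 90% × 13% × 41% = 4.797% of Redpoint Energy Co.
Direct interest in Redpoint Energy Co: 10%.
Aggregating (R3): 0.253% + 4.797% + 10% = 15.05%.
15.05% does not exceed the 80% threshold, so Maeve is not a related party to Redpoint Energy Co.

No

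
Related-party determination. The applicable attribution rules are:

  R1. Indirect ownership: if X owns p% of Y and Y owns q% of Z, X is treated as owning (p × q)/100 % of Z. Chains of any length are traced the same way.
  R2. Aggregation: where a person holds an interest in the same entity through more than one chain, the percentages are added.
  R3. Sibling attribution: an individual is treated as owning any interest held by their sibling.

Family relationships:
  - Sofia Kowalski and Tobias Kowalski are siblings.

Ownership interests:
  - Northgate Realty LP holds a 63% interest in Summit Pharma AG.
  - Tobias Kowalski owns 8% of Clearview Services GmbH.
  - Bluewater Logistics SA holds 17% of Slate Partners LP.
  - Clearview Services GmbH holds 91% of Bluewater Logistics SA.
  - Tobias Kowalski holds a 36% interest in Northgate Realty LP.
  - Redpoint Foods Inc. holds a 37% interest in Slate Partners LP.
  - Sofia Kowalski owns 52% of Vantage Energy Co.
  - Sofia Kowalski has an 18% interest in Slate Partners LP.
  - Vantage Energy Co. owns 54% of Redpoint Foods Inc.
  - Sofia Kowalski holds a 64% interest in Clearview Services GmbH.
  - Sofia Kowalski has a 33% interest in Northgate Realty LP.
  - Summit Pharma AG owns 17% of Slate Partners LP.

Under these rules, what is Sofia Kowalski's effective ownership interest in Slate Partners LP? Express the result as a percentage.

46.9179%

By sibling attribution (R3), Sofia Kowalski is treated as also owning Tobias Kowalski's interest in Northgate Realty LP, giving 33% + 36% = 69%.
By sibling attribution (R3), Sofia Kowalski is treated as also owning Tobias Kowalski's interest in Clearview Services GmbH, giving 64% + 8% = 72%.
Chain via Northgate Realty LP → Summit Pharma AG (R1): 69% × 63% × 17% = 7.3899% of Slate Partners LP.
Chain via Clearview Services GmbH → Bluewater Logistics SA (R1): 72% × 91% × 17% = 11.1384% of Slate Partners LP.
Chain via Vantage Energy Co. → Redpoint Foods Inc. (R1): 52% × 54% × 37% = 10.3896% of Slate Partners LP.
Direct interest in Slate Partners LP: 18%.
Aggregating (R2): 7.3899% + 11.1384% + 10.3896% + 18% = 46.9179%.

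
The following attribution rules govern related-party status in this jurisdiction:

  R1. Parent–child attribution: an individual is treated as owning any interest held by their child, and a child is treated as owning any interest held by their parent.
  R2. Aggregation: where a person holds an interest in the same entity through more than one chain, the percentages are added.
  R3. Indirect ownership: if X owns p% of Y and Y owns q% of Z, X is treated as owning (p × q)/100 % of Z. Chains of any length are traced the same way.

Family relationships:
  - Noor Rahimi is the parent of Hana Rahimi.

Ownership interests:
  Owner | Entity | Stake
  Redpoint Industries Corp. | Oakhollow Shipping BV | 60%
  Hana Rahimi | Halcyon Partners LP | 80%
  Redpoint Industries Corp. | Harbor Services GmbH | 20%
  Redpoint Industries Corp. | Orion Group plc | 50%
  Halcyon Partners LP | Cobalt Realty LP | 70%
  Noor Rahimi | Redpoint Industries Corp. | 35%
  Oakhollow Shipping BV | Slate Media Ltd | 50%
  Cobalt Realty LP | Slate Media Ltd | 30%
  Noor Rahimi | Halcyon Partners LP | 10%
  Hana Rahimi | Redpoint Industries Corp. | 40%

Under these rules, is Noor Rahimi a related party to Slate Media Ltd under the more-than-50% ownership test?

By parent–child attribution (R1), Noor Rahimi is treated as also owning Hana Rahimi's interest in Redpoint Industries Corp, giving 35% + 40% = 75%.
By parent–child attribution (R1), Noor Rahimi is treated as also owning Hana Rahimi's interest in Halcyon Partners LP, giving 10% + 80% = 90%.
Chain via Redpoint Industries Corp. → Oakhollow Shipping BV (R3): 75% × 60% × 50% = 22.5% of Slate Media Ltd.
Chain via Halcyon Partners LP → Cobalt Realty LP (R3): 90% × 70% × 30% = 18.9% of Slate Media Ltd.
Aggregating (R2): 22.5% + 18.9% = 41.4%.
41.4% does not exceed the 50% threshold, so Noor is not a related party to Slate Media Ltd.

No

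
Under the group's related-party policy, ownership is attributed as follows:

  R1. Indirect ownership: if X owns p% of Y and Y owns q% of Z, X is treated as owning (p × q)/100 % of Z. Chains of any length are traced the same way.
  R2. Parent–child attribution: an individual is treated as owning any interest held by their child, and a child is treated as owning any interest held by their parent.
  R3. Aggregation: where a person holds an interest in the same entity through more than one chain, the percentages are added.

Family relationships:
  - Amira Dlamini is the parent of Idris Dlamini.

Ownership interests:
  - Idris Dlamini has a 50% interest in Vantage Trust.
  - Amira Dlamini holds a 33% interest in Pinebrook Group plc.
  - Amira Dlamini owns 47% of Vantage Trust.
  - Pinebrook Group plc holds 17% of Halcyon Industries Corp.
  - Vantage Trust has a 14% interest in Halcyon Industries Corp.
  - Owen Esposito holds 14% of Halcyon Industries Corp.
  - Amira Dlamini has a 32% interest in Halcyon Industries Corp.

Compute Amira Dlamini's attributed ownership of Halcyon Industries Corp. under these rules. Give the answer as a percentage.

By parent–child attribution (R2), Amira Dlamini is treated as also owning Idris Dlamini's interest in Vantage Trust, giving 47% + 50% = 97%.
Chain via Vantage Trust (R1): 97% × 14% = 13.58% of Halcyon Industries Corp.
Chain via Pinebrook Group plc (R1): 33% × 17% = 5.61% of Halcyon Industries Corp.
Direct interest in Halcyon Industries Corp: 32%.
Aggregating (R3): 13.58% + 5.61% + 32% = 51.19%.

51.19%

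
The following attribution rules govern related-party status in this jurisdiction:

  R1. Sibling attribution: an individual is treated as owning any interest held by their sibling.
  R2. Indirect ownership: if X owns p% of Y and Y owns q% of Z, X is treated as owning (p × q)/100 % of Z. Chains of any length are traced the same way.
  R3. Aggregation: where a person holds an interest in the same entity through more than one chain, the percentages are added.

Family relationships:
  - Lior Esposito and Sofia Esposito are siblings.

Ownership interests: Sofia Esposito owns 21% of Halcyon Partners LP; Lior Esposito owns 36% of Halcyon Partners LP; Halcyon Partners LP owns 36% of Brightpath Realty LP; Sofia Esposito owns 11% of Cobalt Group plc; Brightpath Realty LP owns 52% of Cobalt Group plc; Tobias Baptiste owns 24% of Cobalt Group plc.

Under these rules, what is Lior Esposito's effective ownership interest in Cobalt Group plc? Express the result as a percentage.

By sibling attribution (R1), Lior Esposito is treated as also owning Sofia Esposito's interest in Halcyon Partners LP, giving 36% + 21% = 57%.
By sibling attribution (R1), Lior Esposito is treated as owning Sofia Esposito's 11% interest in Cobalt Group plc.
Chain via Halcyon Partners LP → Brightpath Realty LP (R2): 57% × 36% × 52% = 10.6704% of Cobalt Group plc.
Direct interest in Cobalt Group plc: 11%.
Aggregating (R3): 10.6704% + 11% = 21.6704%.

21.6704%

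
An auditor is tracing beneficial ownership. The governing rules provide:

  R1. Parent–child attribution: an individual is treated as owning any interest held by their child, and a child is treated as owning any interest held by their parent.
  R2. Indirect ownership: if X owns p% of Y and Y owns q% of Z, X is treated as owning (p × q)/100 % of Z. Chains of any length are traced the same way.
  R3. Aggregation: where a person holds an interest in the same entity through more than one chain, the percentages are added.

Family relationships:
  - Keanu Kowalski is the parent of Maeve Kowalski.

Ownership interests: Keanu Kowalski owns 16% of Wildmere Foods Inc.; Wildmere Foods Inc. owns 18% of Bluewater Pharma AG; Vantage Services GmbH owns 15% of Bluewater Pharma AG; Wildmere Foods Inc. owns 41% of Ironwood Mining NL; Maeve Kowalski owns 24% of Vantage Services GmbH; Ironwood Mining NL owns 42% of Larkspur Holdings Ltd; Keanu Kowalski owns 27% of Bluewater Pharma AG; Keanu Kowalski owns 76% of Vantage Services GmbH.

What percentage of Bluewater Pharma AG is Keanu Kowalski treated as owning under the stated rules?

44.88%

By parent–child attribution (R1), Keanu Kowalski is treated as also owning Maeve Kowalski's interest in Vantage Services GmbH, giving 76% + 24% = 100%.
Chain via Wildmere Foods Inc. (R2): 16% × 18% = 2.88% of Bluewater Pharma AG.
Chain via Vantage Services GmbH (R2): 100% × 15% = 15% of Bluewater Pharma AG.
Direct interest in Bluewater Pharma AG: 27%.
Aggregating (R3): 2.88% + 15% + 27% = 44.88%.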